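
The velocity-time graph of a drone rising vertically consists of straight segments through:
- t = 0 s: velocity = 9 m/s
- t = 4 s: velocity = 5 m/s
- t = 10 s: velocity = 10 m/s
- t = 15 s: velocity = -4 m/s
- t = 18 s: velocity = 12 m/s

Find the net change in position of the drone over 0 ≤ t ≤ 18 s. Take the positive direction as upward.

Net displacement equals the area under the velocity-time graph (areas below the axis count negative).
0–4 s: ½(9 + 5)(4) = 28 m
4–10 s: ½(5 + 10)(6) = 45 m
10–15 s: ½(10 + -4)(5) = 15 m
15–18 s: ½(-4 + 12)(3) = 12 m
Net displacement = 100 m

100 m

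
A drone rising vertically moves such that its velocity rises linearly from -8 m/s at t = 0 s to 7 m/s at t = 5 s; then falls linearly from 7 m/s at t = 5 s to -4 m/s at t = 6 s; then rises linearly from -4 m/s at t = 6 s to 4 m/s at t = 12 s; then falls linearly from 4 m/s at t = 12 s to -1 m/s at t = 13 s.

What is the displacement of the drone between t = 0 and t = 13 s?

0.5 m

Displacement is the signed area under the v-t curve.
0–5 s: ½(-8 + 7)(5) = -2.5 m
5–6 s: ½(7 + -4)(1) = 1.5 m
6–12 s: ½(-4 + 4)(6) = 0 m
12–13 s: ½(4 + -1)(1) = 1.5 m
Net displacement = 0.5 m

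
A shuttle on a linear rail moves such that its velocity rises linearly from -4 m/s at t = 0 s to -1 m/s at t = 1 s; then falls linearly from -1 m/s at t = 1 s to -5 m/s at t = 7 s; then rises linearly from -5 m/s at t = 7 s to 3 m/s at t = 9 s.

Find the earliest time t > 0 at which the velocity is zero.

t = 8.25 s

v changes sign on 7–9 s (from -5 to 3); the graph is linear there, so v = 0 at t = 7 + (5)·(9 − 7)/(3 − -5) = 8.25 s.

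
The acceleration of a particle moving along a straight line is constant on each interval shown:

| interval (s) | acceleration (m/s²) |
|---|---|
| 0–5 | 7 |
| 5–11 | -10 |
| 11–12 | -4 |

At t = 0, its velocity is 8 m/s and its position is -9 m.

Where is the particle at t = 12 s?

On each constant-a segment, Δv = aΔt and Δx = v₀Δt + ½aΔt²; chain segment to segment.
0–5 s: v starts 8 m/s; Δx = 8·5 + ½·7·5² = 127.5 m; v ends 43 m/s.
5–11 s: v starts 43 m/s; Δx = 43·6 + ½·-10·6² = 78 m; v ends -17 m/s.
11–12 s: v starts -17 m/s; Δx = -17·1 + ½·-4·1² = -19 m; v ends -21 m/s.
x(12) = -9 + Σ Δx = 177.5 m.

177.5 m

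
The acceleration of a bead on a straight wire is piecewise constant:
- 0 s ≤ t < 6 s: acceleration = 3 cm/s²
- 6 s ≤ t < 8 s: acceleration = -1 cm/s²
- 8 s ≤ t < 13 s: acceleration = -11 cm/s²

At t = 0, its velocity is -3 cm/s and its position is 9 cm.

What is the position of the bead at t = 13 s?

0.5 cm

On each constant-a segment, Δv = aΔt and Δx = v₀Δt + ½aΔt²; chain segment to segment.
0–6 s: v starts -3 cm/s; Δx = -3·6 + ½·3·6² = 36 cm; v ends 15 cm/s.
6–8 s: v starts 15 cm/s; Δx = 15·2 + ½·-1·2² = 28 cm; v ends 13 cm/s.
8–13 s: v starts 13 cm/s; Δx = 13·5 + ½·-11·5² = -72.5 cm; v ends -42 cm/s.
x(13) = 9 + Σ Δx = 0.5 cm.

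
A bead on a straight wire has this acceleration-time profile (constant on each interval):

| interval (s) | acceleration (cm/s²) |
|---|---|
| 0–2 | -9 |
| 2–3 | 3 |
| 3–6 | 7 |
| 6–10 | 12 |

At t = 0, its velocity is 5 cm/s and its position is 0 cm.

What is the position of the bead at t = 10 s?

On each constant-a segment, Δv = aΔt and Δx = v₀Δt + ½aΔt²; chain segment to segment.
0–2 s: v starts 5 cm/s; Δx = 5·2 + ½·-9·2² = -8 cm; v ends -13 cm/s.
2–3 s: v starts -13 cm/s; Δx = -13·1 + ½·3·1² = -11.5 cm; v ends -10 cm/s.
3–6 s: v starts -10 cm/s; Δx = -10·3 + ½·7·3² = 1.5 cm; v ends 11 cm/s.
6–10 s: v starts 11 cm/s; Δx = 11·4 + ½·12·4² = 140 cm; v ends 59 cm/s.
x(10) = 0 + Σ Δx = 122 cm.

122 cm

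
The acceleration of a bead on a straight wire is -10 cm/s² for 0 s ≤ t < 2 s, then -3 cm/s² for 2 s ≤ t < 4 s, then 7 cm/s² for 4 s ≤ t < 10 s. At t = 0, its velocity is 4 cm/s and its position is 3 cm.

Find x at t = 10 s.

On each constant-a segment, Δv = aΔt and Δx = v₀Δt + ½aΔt²; chain segment to segment.
0–2 s: v starts 4 cm/s; Δx = 4·2 + ½·-10·2² = -12 cm; v ends -16 cm/s.
2–4 s: v starts -16 cm/s; Δx = -16·2 + ½·-3·2² = -38 cm; v ends -22 cm/s.
4–10 s: v starts -22 cm/s; Δx = -22·6 + ½·7·6² = -6 cm; v ends 20 cm/s.
x(10) = 3 + Σ Δx = -53 cm.

-53 cm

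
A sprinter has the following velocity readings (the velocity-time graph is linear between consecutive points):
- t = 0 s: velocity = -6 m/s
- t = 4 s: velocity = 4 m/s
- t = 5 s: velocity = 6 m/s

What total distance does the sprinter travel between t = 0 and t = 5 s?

Distance (not displacement) is the total path length: add the absolute areas under v-t.
0–4 s: v = 0 at t = 2.4 s; triangle areas 7.2 + 3.2 = 10.4 m
4–5 s: |½(4 + 6)(1)| = 5 m
Total distance = 15.4 m

15.4 m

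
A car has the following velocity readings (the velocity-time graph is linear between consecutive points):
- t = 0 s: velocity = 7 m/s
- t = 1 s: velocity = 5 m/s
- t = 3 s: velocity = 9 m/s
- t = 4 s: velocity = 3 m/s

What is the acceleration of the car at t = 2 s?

2 m/s²

Acceleration is the slope of the v-t graph on 1–3 s: (9 − 5)/(3 − 1) = 2 m/s².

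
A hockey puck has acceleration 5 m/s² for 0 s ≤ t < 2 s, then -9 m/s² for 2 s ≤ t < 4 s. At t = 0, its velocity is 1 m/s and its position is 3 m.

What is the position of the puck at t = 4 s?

19 m

On each constant-a segment, Δv = aΔt and Δx = v₀Δt + ½aΔt²; chain segment to segment.
0–2 s: v starts 1 m/s; Δx = 1·2 + ½·5·2² = 12 m; v ends 11 m/s.
2–4 s: v starts 11 m/s; Δx = 11·2 + ½·-9·2² = 4 m; v ends -7 m/s.
x(4) = 3 + Σ Δx = 19 m.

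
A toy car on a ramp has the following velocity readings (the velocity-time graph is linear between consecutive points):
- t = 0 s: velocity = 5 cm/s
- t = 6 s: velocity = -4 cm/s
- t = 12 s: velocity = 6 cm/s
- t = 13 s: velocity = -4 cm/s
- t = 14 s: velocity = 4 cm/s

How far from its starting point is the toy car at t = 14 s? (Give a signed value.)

Net displacement equals the area under the velocity-time graph (areas below the axis count negative).
0–6 s: ½(5 + -4)(6) = 3 cm
6–12 s: ½(-4 + 6)(6) = 6 cm
12–13 s: ½(6 + -4)(1) = 1 cm
13–14 s: ½(-4 + 4)(1) = 0 cm
Net displacement = 10 cm

10 cm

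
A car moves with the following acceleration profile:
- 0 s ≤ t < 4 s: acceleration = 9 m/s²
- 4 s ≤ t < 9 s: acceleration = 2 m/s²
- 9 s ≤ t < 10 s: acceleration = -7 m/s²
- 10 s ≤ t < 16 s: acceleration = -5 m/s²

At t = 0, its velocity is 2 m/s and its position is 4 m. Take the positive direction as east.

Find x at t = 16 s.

On each constant-a segment, Δv = aΔt and Δx = v₀Δt + ½aΔt²; chain segment to segment.
0–4 s: v starts 2 m/s; Δx = 2·4 + ½·9·4² = 80 m; v ends 38 m/s.
4–9 s: v starts 38 m/s; Δx = 38·5 + ½·2·5² = 215 m; v ends 48 m/s.
9–10 s: v starts 48 m/s; Δx = 48·1 + ½·-7·1² = 44.5 m; v ends 41 m/s.
10–16 s: v starts 41 m/s; Δx = 41·6 + ½·-5·6² = 156 m; v ends 11 m/s.
x(16) = 4 + Σ Δx = 499.5 m.

499.5 m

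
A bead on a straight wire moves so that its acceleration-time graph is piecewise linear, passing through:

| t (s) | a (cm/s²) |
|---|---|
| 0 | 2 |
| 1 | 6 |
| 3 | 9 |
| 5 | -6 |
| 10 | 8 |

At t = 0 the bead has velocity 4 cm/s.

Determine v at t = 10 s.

31 cm/s

Δv equals the area under the a-t graph; then v = v₀ + Δv.
0–1 s: ½(2 + 6)(1) = 4 cm/s
1–3 s: ½(6 + 9)(2) = 15 cm/s
3–5 s: ½(9 + -6)(2) = 3 cm/s
5–10 s: ½(-6 + 8)(5) = 5 cm/s
Δv = 27 cm/s, so v(10) = 4 + (27) = 31 cm/s.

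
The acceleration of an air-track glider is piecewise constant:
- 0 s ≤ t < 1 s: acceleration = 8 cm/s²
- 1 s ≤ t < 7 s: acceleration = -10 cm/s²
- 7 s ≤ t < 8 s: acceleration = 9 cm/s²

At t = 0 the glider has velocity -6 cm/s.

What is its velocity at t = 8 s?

-49 cm/s

Δv equals the area under the a-t graph; then v = v₀ + Δv.
0–1 s: 8 × 1 = 8 cm/s
1–7 s: -10 × 6 = -60 cm/s
7–8 s: 9 × 1 = 9 cm/s
Δv = -43 cm/s, so v(8) = -6 + (-43) = -49 cm/s.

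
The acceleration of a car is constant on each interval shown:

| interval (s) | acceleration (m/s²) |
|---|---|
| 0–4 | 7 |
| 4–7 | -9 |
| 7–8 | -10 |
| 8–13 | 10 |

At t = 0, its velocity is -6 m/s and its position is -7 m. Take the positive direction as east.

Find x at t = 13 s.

90.5 m

On each constant-a segment, Δv = aΔt and Δx = v₀Δt + ½aΔt²; chain segment to segment.
0–4 s: v starts -6 m/s; Δx = -6·4 + ½·7·4² = 32 m; v ends 22 m/s.
4–7 s: v starts 22 m/s; Δx = 22·3 + ½·-9·3² = 25.5 m; v ends -5 m/s.
7–8 s: v starts -5 m/s; Δx = -5·1 + ½·-10·1² = -10 m; v ends -15 m/s.
8–13 s: v starts -15 m/s; Δx = -15·5 + ½·10·5² = 50 m; v ends 35 m/s.
x(13) = -7 + Σ Δx = 90.5 m.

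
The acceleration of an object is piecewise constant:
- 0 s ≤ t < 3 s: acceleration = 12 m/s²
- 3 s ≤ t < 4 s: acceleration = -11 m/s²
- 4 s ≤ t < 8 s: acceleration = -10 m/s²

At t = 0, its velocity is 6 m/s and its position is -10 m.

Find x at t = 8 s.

142.5 m

On each constant-a segment, Δv = aΔt and Δx = v₀Δt + ½aΔt²; chain segment to segment.
0–3 s: v starts 6 m/s; Δx = 6·3 + ½·12·3² = 72 m; v ends 42 m/s.
3–4 s: v starts 42 m/s; Δx = 42·1 + ½·-11·1² = 36.5 m; v ends 31 m/s.
4–8 s: v starts 31 m/s; Δx = 31·4 + ½·-10·4² = 44 m; v ends -9 m/s.
x(8) = -10 + Σ Δx = 142.5 m.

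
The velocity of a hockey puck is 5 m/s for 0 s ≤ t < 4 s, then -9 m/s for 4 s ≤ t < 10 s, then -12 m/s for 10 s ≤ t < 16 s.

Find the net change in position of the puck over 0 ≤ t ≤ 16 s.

-106 m

Displacement is the signed area under the v-t curve.
0–4 s: 5 × 4 = 20 m
4–10 s: -9 × 6 = -54 m
10–16 s: -12 × 6 = -72 m
Net displacement = -106 m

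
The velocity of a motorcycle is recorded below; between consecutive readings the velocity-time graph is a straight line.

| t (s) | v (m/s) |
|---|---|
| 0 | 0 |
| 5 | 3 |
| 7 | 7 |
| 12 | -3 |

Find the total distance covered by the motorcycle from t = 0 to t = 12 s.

Distance (not displacement) is the total path length: add the absolute areas under v-t.
0–5 s: |½(0 + 3)(5)| = 7.5 m
5–7 s: |½(3 + 7)(2)| = 10 m
7–12 s: v = 0 at t = 10.5 s; triangle areas 12.25 + 2.25 = 14.5 m
Total distance = 32 m

32 m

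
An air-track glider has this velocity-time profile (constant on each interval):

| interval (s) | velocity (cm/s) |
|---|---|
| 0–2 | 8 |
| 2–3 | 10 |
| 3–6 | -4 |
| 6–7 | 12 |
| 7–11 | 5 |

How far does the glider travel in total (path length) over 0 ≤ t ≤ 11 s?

70 cm

Total distance travelled is ∫|v| dt — sum the magnitudes of each area piece.
0–2 s: |8| × 2 = 16 cm
2–3 s: |10| × 1 = 10 cm
3–6 s: |-4| × 3 = 12 cm
6–7 s: |12| × 1 = 12 cm
7–11 s: |5| × 4 = 20 cm
Total distance = 70 cm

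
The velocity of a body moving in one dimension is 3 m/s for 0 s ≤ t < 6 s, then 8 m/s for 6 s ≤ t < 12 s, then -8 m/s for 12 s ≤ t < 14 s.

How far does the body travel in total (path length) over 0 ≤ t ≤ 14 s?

Distance (not displacement) is the total path length: add the absolute areas under v-t.
0–6 s: |3| × 6 = 18 m
6–12 s: |8| × 6 = 48 m
12–14 s: |-8| × 2 = 16 m
Total distance = 82 m

82 m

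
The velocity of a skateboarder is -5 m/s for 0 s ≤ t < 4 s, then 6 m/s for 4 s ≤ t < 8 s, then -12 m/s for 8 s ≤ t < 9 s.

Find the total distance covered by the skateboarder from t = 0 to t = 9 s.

56 m

Distance (not displacement) is the total path length: add the absolute areas under v-t.
0–4 s: |-5| × 4 = 20 m
4–8 s: |6| × 4 = 24 m
8–9 s: |-12| × 1 = 12 m
Total distance = 56 m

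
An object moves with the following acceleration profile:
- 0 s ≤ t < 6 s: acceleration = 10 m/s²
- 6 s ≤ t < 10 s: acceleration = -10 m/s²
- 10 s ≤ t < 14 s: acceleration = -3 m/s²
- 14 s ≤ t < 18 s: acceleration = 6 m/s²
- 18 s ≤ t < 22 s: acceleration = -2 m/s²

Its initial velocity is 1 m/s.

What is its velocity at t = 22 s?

25 m/s

Δv equals the area under the a-t graph; then v = v₀ + Δv.
0–6 s: 10 × 6 = 60 m/s
6–10 s: -10 × 4 = -40 m/s
10–14 s: -3 × 4 = -12 m/s
14–18 s: 6 × 4 = 24 m/s
18–22 s: -2 × 4 = -8 m/s
Δv = 24 m/s, so v(22) = 1 + (24) = 25 m/s.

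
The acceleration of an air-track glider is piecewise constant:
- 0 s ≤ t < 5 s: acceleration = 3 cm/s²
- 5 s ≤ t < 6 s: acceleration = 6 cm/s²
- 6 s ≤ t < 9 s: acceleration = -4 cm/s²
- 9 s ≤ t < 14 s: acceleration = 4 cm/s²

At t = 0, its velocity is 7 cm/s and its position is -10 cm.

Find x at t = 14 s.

On each constant-a segment, Δv = aΔt and Δx = v₀Δt + ½aΔt²; chain segment to segment.
0–5 s: v starts 7 cm/s; Δx = 7·5 + ½·3·5² = 72.5 cm; v ends 22 cm/s.
5–6 s: v starts 22 cm/s; Δx = 22·1 + ½·6·1² = 25 cm; v ends 28 cm/s.
6–9 s: v starts 28 cm/s; Δx = 28·3 + ½·-4·3² = 66 cm; v ends 16 cm/s.
9–14 s: v starts 16 cm/s; Δx = 16·5 + ½·4·5² = 130 cm; v ends 36 cm/s.
x(14) = -10 + Σ Δx = 283.5 cm.

283.5 cm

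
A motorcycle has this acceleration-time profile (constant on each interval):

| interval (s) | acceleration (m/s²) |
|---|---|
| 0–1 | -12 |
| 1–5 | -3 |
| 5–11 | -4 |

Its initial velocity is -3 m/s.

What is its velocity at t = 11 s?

Δv equals the area under the a-t graph; then v = v₀ + Δv.
0–1 s: -12 × 1 = -12 m/s
1–5 s: -3 × 4 = -12 m/s
5–11 s: -4 × 6 = -24 m/s
Δv = -48 m/s, so v(11) = -3 + (-48) = -51 m/s.

-51 m/s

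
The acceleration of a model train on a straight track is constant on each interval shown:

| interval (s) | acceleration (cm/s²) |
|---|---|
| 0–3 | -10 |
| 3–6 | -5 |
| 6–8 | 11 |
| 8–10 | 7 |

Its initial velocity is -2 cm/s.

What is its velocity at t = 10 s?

Δv equals the area under the a-t graph; then v = v₀ + Δv.
0–3 s: -10 × 3 = -30 cm/s
3–6 s: -5 × 3 = -15 cm/s
6–8 s: 11 × 2 = 22 cm/s
8–10 s: 7 × 2 = 14 cm/s
Δv = -9 cm/s, so v(10) = -2 + (-9) = -11 cm/s.

-11 cm/s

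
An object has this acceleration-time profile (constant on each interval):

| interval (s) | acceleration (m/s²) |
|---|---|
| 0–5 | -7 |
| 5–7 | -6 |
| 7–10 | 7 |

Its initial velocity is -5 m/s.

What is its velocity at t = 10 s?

-31 m/s

Δv equals the area under the a-t graph; then v = v₀ + Δv.
0–5 s: -7 × 5 = -35 m/s
5–7 s: -6 × 2 = -12 m/s
7–10 s: 7 × 3 = 21 m/s
Δv = -26 m/s, so v(10) = -5 + (-26) = -31 m/s.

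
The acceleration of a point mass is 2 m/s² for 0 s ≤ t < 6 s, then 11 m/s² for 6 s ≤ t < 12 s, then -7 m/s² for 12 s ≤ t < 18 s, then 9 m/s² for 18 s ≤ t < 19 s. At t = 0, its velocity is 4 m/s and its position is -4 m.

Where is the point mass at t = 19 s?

760.5 m

On each constant-a segment, Δv = aΔt and Δx = v₀Δt + ½aΔt²; chain segment to segment.
0–6 s: v starts 4 m/s; Δx = 4·6 + ½·2·6² = 60 m; v ends 16 m/s.
6–12 s: v starts 16 m/s; Δx = 16·6 + ½·11·6² = 294 m; v ends 82 m/s.
12–18 s: v starts 82 m/s; Δx = 82·6 + ½·-7·6² = 366 m; v ends 40 m/s.
18–19 s: v starts 40 m/s; Δx = 40·1 + ½·9·1² = 44.5 m; v ends 49 m/s.
x(19) = -4 + Σ Δx = 760.5 m.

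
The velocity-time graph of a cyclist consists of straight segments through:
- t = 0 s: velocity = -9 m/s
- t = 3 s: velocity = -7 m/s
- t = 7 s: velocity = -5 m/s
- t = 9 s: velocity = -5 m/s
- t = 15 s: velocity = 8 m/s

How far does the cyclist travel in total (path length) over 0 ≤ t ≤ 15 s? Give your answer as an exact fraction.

Distance (not displacement) is the total path length: add the absolute areas under v-t.
0–3 s: |½(-9 + -7)(3)| = 24 m
3–7 s: |½(-7 + -5)(4)| = 24 m
7–9 s: |-5| × 2 = 10 m
9–15 s: v = 0 at t = 147/13 s; triangle areas 75/13 + 192/13 = 267/13 m
Total distance = 1021/13 m

1021/13 m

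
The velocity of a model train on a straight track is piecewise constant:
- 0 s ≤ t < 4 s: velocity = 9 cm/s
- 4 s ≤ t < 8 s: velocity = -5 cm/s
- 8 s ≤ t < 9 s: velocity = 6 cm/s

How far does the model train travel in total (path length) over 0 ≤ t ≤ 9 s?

Total distance travelled is ∫|v| dt — sum the magnitudes of each area piece.
0–4 s: |9| × 4 = 36 cm
4–8 s: |-5| × 4 = 20 cm
8–9 s: |6| × 1 = 6 cm
Total distance = 62 cm

62 cm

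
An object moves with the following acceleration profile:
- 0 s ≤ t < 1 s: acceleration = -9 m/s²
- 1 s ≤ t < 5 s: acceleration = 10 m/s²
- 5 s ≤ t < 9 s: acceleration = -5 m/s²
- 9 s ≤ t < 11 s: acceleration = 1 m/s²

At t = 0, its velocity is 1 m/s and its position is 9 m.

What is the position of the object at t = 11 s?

On each constant-a segment, Δv = aΔt and Δx = v₀Δt + ½aΔt²; chain segment to segment.
0–1 s: v starts 1 m/s; Δx = 1·1 + ½·-9·1² = -3.5 m; v ends -8 m/s.
1–5 s: v starts -8 m/s; Δx = -8·4 + ½·10·4² = 48 m; v ends 32 m/s.
5–9 s: v starts 32 m/s; Δx = 32·4 + ½·-5·4² = 88 m; v ends 12 m/s.
9–11 s: v starts 12 m/s; Δx = 12·2 + ½·1·2² = 26 m; v ends 14 m/s.
x(11) = 9 + Σ Δx = 167.5 m.

167.5 m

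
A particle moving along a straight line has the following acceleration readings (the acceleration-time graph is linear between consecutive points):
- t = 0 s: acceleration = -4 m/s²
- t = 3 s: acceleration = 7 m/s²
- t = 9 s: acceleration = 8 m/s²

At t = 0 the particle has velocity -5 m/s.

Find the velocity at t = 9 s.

Δv equals the area under the a-t graph; then v = v₀ + Δv.
0–3 s: ½(-4 + 7)(3) = 4.5 m/s
3–9 s: ½(7 + 8)(6) = 45 m/s
Δv = 49.5 m/s, so v(9) = -5 + (49.5) = 44.5 m/s.

44.5 m/s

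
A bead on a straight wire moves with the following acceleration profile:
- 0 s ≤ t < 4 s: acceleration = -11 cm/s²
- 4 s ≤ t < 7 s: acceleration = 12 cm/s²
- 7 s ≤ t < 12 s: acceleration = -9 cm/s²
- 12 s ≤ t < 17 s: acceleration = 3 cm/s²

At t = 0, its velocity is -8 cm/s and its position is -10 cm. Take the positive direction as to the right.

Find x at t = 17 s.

-692 cm

On each constant-a segment, Δv = aΔt and Δx = v₀Δt + ½aΔt²; chain segment to segment.
0–4 s: v starts -8 cm/s; Δx = -8·4 + ½·-11·4² = -120 cm; v ends -52 cm/s.
4–7 s: v starts -52 cm/s; Δx = -52·3 + ½·12·3² = -102 cm; v ends -16 cm/s.
7–12 s: v starts -16 cm/s; Δx = -16·5 + ½·-9·5² = -192.5 cm; v ends -61 cm/s.
12–17 s: v starts -61 cm/s; Δx = -61·5 + ½·3·5² = -267.5 cm; v ends -46 cm/s.
x(17) = -10 + Σ Δx = -692 cm.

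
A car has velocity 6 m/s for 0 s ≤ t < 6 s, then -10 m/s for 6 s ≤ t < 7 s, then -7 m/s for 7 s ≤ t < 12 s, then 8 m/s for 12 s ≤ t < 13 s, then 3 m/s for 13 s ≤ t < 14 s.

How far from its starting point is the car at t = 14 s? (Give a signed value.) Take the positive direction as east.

2 m

Net displacement equals the area under the velocity-time graph (areas below the axis count negative).
0–6 s: 6 × 6 = 36 m
6–7 s: -10 × 1 = -10 m
7–12 s: -7 × 5 = -35 m
12–13 s: 8 × 1 = 8 m
13–14 s: 3 × 1 = 3 m
Net displacement = 2 m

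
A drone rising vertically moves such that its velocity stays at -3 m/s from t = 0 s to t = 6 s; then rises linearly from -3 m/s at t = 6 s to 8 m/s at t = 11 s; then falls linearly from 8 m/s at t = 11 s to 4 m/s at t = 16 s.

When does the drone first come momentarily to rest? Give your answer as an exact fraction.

t = 81/11 s

v changes sign on 6–11 s (from -3 to 8); the graph is linear there, so v = 0 at t = 6 + (3)·(11 − 6)/(8 − -3) = 81/11 s.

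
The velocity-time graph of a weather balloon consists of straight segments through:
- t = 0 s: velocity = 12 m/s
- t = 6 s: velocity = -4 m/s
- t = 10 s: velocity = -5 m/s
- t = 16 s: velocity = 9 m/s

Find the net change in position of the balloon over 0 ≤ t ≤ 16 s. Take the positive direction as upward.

18 m

Net displacement equals the area under the velocity-time graph (areas below the axis count negative).
0–6 s: ½(12 + -4)(6) = 24 m
6–10 s: ½(-4 + -5)(4) = -18 m
10–16 s: ½(-5 + 9)(6) = 12 m
Net displacement = 18 m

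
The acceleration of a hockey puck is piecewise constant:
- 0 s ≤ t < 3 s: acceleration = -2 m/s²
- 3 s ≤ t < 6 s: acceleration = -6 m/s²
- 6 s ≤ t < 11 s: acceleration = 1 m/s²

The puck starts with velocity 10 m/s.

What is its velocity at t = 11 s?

-9 m/s

Δv equals the area under the a-t graph; then v = v₀ + Δv.
0–3 s: -2 × 3 = -6 m/s
3–6 s: -6 × 3 = -18 m/s
6–11 s: 1 × 5 = 5 m/s
Δv = -19 m/s, so v(11) = 10 + (-19) = -9 m/s.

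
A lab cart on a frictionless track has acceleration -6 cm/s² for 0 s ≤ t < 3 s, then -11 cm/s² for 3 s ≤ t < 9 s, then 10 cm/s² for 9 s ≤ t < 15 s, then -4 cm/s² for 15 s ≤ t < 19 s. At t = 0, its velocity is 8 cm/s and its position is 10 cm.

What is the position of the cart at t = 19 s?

-623 cm

On each constant-a segment, Δv = aΔt and Δx = v₀Δt + ½aΔt²; chain segment to segment.
0–3 s: v starts 8 cm/s; Δx = 8·3 + ½·-6·3² = -3 cm; v ends -10 cm/s.
3–9 s: v starts -10 cm/s; Δx = -10·6 + ½·-11·6² = -258 cm; v ends -76 cm/s.
9–15 s: v starts -76 cm/s; Δx = -76·6 + ½·10·6² = -276 cm; v ends -16 cm/s.
15–19 s: v starts -16 cm/s; Δx = -16·4 + ½·-4·4² = -96 cm; v ends -32 cm/s.
x(19) = 10 + Σ Δx = -623 cm.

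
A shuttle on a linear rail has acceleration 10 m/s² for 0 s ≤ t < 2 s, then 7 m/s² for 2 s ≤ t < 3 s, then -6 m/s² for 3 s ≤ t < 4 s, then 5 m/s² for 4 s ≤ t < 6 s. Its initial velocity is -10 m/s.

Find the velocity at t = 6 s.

Δv equals the area under the a-t graph; then v = v₀ + Δv.
0–2 s: 10 × 2 = 20 m/s
2–3 s: 7 × 1 = 7 m/s
3–4 s: -6 × 1 = -6 m/s
4–6 s: 5 × 2 = 10 m/s
Δv = 31 m/s, so v(6) = -10 + (31) = 21 m/s.

21 m/s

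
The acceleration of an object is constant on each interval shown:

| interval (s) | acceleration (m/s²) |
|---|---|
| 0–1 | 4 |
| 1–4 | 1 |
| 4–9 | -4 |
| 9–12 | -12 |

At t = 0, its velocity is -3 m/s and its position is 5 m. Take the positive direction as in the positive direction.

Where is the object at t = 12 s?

-120.5 m

On each constant-a segment, Δv = aΔt and Δx = v₀Δt + ½aΔt²; chain segment to segment.
0–1 s: v starts -3 m/s; Δx = -3·1 + ½·4·1² = -1 m; v ends 1 m/s.
1–4 s: v starts 1 m/s; Δx = 1·3 + ½·1·3² = 7.5 m; v ends 4 m/s.
4–9 s: v starts 4 m/s; Δx = 4·5 + ½·-4·5² = -30 m; v ends -16 m/s.
9–12 s: v starts -16 m/s; Δx = -16·3 + ½·-12·3² = -102 m; v ends -52 m/s.
x(12) = 5 + Σ Δx = -120.5 m.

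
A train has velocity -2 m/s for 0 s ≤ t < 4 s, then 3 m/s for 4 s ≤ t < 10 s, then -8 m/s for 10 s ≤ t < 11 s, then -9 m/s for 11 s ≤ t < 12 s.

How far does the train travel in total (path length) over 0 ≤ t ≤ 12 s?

43 m

Distance (not displacement) is the total path length: add the absolute areas under v-t.
0–4 s: |-2| × 4 = 8 m
4–10 s: |3| × 6 = 18 m
10–11 s: |-8| × 1 = 8 m
11–12 s: |-9| × 1 = 9 m
Total distance = 43 m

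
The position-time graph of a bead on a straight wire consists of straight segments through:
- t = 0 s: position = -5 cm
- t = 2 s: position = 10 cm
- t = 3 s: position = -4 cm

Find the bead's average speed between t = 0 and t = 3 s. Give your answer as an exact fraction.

29/3 cm/s

Average speed = (total path length)/(elapsed time); on a piecewise-linear x-t graph the path length is Σ|Δx|.
0–2 s: |Δx| = |10 − -5| = 15 cm
2–3 s: |Δx| = |-4 − 10| = 14 cm
Total path = 29 cm; average speed = 29/3 = 29/3 cm/s.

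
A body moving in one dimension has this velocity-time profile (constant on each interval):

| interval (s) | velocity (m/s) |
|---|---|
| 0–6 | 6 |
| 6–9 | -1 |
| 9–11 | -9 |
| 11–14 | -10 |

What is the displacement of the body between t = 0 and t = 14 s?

Displacement is the signed area under the v-t curve.
0–6 s: 6 × 6 = 36 m
6–9 s: -1 × 3 = -3 m
9–11 s: -9 × 2 = -18 m
11–14 s: -10 × 3 = -30 m
Net displacement = -15 m

-15 m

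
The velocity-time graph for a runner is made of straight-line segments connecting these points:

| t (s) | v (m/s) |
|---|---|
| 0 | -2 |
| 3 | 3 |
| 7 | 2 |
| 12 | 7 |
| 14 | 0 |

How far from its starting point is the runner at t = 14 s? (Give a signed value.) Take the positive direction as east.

41 m

Net displacement equals the area under the velocity-time graph (areas below the axis count negative).
0–3 s: ½(-2 + 3)(3) = 1.5 m
3–7 s: ½(3 + 2)(4) = 10 m
7–12 s: ½(2 + 7)(5) = 22.5 m
12–14 s: ½(7 + 0)(2) = 7 m
Net displacement = 41 m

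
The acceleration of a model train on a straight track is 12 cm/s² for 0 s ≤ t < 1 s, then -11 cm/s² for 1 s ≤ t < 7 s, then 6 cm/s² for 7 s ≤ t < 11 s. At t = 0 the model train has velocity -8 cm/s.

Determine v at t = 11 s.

Δv equals the area under the a-t graph; then v = v₀ + Δv.
0–1 s: 12 × 1 = 12 cm/s
1–7 s: -11 × 6 = -66 cm/s
7–11 s: 6 × 4 = 24 cm/s
Δv = -30 cm/s, so v(11) = -8 + (-30) = -38 cm/s.

-38 cm/s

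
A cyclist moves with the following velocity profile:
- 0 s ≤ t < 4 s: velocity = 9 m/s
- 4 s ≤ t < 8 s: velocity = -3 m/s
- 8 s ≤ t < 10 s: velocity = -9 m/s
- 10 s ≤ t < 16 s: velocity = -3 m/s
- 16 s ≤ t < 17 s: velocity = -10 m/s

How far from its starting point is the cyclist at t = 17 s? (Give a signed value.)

Net displacement equals the area under the velocity-time graph (areas below the axis count negative).
0–4 s: 9 × 4 = 36 m
4–8 s: -3 × 4 = -12 m
8–10 s: -9 × 2 = -18 m
10–16 s: -3 × 6 = -18 m
16–17 s: -10 × 1 = -10 m
Net displacement = -22 m

-22 m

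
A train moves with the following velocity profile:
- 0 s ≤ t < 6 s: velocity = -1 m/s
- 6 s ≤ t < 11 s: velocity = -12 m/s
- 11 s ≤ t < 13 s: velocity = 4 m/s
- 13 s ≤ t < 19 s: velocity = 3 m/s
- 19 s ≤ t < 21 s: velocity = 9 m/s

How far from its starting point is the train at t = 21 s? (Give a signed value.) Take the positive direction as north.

-22 m

Net displacement equals the area under the velocity-time graph (areas below the axis count negative).
0–6 s: -1 × 6 = -6 m
6–11 s: -12 × 5 = -60 m
11–13 s: 4 × 2 = 8 m
13–19 s: 3 × 6 = 18 m
19–21 s: 9 × 2 = 18 m
Net displacement = -22 m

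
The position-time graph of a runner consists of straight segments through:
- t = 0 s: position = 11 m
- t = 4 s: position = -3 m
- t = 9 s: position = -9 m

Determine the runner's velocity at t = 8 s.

-1.2 m/s

Velocity is the slope of the x-t graph on 4–9 s: (-9 − -3)/(9 − 4) = -1.2 m/s.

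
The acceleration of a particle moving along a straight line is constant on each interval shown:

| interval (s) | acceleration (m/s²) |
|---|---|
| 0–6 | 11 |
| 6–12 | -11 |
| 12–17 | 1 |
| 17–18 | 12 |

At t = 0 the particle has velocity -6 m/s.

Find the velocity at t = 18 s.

Δv equals the area under the a-t graph; then v = v₀ + Δv.
0–6 s: 11 × 6 = 66 m/s
6–12 s: -11 × 6 = -66 m/s
12–17 s: 1 × 5 = 5 m/s
17–18 s: 12 × 1 = 12 m/s
Δv = 17 m/s, so v(18) = -6 + (17) = 11 m/s.

11 m/s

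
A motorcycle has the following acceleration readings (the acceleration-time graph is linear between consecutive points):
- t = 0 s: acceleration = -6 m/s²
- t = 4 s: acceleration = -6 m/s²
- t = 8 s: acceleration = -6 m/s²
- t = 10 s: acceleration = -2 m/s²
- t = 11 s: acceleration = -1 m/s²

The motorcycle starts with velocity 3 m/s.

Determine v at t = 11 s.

Δv equals the area under the a-t graph; then v = v₀ + Δv.
0–4 s: -6 × 4 = -24 m/s
4–8 s: -6 × 4 = -24 m/s
8–10 s: ½(-6 + -2)(2) = -8 m/s
10–11 s: ½(-2 + -1)(1) = -1.5 m/s
Δv = -57.5 m/s, so v(11) = 3 + (-57.5) = -54.5 m/s.

-54.5 m/s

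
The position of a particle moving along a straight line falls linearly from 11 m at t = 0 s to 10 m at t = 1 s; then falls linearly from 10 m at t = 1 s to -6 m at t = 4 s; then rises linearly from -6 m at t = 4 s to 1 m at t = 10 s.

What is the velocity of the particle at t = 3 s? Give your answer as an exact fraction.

Velocity is the slope of the x-t graph on 1–4 s: (-6 − 10)/(4 − 1) = -16/3 m/s.

-16/3 m/s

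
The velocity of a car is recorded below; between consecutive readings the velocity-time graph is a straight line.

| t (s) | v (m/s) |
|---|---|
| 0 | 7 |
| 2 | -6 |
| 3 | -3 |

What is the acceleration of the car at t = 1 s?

-6.5 m/s²

Acceleration is the slope of the v-t graph on 0–2 s: (-6 − 7)/(2 − 0) = -6.5 m/s².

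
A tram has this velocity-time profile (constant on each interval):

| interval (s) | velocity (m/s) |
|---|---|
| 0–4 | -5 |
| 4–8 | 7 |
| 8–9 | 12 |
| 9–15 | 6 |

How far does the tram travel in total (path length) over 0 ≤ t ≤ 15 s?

Distance (not displacement) is the total path length: add the absolute areas under v-t.
0–4 s: |-5| × 4 = 20 m
4–8 s: |7| × 4 = 28 m
8–9 s: |12| × 1 = 12 m
9–15 s: |6| × 6 = 36 m
Total distance = 96 m

96 m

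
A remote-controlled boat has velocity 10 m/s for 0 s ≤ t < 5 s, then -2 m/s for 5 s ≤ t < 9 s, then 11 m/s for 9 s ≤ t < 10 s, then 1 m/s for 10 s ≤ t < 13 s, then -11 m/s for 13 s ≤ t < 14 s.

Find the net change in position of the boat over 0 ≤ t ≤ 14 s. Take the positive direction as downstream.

Net displacement equals the area under the velocity-time graph (areas below the axis count negative).
0–5 s: 10 × 5 = 50 m
5–9 s: -2 × 4 = -8 m
9–10 s: 11 × 1 = 11 m
10–13 s: 1 × 3 = 3 m
13–14 s: -11 × 1 = -11 m
Net displacement = 45 m

45 m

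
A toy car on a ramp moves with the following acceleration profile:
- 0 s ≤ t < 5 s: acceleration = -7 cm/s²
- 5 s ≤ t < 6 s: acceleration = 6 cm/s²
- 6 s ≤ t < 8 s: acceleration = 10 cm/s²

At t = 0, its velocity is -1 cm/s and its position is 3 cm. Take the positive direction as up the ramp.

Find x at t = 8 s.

-162.5 cm

On each constant-a segment, Δv = aΔt and Δx = v₀Δt + ½aΔt²; chain segment to segment.
0–5 s: v starts -1 cm/s; Δx = -1·5 + ½·-7·5² = -92.5 cm; v ends -36 cm/s.
5–6 s: v starts -36 cm/s; Δx = -36·1 + ½·6·1² = -33 cm; v ends -30 cm/s.
6–8 s: v starts -30 cm/s; Δx = -30·2 + ½·10·2² = -40 cm; v ends -10 cm/s.
x(8) = 3 + Σ Δx = -162.5 cm.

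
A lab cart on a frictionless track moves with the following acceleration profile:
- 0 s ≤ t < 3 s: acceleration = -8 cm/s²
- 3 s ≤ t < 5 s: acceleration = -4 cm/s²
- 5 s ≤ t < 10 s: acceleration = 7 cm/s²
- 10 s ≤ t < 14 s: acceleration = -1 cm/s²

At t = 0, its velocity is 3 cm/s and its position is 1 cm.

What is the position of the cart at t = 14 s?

-117.5 cm

On each constant-a segment, Δv = aΔt and Δx = v₀Δt + ½aΔt²; chain segment to segment.
0–3 s: v starts 3 cm/s; Δx = 3·3 + ½·-8·3² = -27 cm; v ends -21 cm/s.
3–5 s: v starts -21 cm/s; Δx = -21·2 + ½·-4·2² = -50 cm; v ends -29 cm/s.
5–10 s: v starts -29 cm/s; Δx = -29·5 + ½·7·5² = -57.5 cm; v ends 6 cm/s.
10–14 s: v starts 6 cm/s; Δx = 6·4 + ½·-1·4² = 16 cm; v ends 2 cm/s.
x(14) = 1 + Σ Δx = -117.5 cm.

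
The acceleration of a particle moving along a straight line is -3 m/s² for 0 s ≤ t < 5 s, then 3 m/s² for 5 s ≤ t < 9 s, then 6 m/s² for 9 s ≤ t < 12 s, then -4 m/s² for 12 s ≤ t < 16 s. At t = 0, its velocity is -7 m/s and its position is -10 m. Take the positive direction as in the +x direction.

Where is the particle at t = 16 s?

-149.5 m

On each constant-a segment, Δv = aΔt and Δx = v₀Δt + ½aΔt²; chain segment to segment.
0–5 s: v starts -7 m/s; Δx = -7·5 + ½·-3·5² = -72.5 m; v ends -22 m/s.
5–9 s: v starts -22 m/s; Δx = -22·4 + ½·3·4² = -64 m; v ends -10 m/s.
9–12 s: v starts -10 m/s; Δx = -10·3 + ½·6·3² = -3 m; v ends 8 m/s.
12–16 s: v starts 8 m/s; Δx = 8·4 + ½·-4·4² = 0 m; v ends -8 m/s.
x(16) = -10 + Σ Δx = -149.5 m.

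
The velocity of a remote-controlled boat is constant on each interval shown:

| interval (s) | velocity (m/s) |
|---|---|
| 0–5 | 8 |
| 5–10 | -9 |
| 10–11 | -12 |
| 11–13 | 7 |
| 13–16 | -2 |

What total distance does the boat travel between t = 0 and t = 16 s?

117 m

Total distance travelled is ∫|v| dt — sum the magnitudes of each area piece.
0–5 s: |8| × 5 = 40 m
5–10 s: |-9| × 5 = 45 m
10–11 s: |-12| × 1 = 12 m
11–13 s: |7| × 2 = 14 m
13–16 s: |-2| × 3 = 6 m
Total distance = 117 m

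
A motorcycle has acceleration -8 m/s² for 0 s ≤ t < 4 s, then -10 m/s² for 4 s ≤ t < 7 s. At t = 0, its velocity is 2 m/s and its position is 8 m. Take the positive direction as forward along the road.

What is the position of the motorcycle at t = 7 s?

-183 m

On each constant-a segment, Δv = aΔt and Δx = v₀Δt + ½aΔt²; chain segment to segment.
0–4 s: v starts 2 m/s; Δx = 2·4 + ½·-8·4² = -56 m; v ends -30 m/s.
4–7 s: v starts -30 m/s; Δx = -30·3 + ½·-10·3² = -135 m; v ends -60 m/s.
x(7) = 8 + Σ Δx = -183 m.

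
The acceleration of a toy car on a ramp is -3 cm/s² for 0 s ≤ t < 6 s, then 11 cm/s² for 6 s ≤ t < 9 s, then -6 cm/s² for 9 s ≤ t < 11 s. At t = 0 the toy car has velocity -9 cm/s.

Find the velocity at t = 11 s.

Δv equals the area under the a-t graph; then v = v₀ + Δv.
0–6 s: -3 × 6 = -18 cm/s
6–9 s: 11 × 3 = 33 cm/s
9–11 s: -6 × 2 = -12 cm/s
Δv = 3 cm/s, so v(11) = -9 + (3) = -6 cm/s.

-6 cm/s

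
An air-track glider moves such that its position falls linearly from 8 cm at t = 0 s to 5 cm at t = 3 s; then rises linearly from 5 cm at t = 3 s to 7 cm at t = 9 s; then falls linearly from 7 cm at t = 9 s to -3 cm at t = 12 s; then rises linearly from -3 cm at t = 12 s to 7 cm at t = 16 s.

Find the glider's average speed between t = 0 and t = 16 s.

Average speed = (total path length)/(elapsed time); on a piecewise-linear x-t graph the path length is Σ|Δx|.
0–3 s: |Δx| = |5 − 8| = 3 cm
3–9 s: |Δx| = |7 − 5| = 2 cm
9–12 s: |Δx| = |-3 − 7| = 10 cm
12–16 s: |Δx| = |7 − -3| = 10 cm
Total path = 25 cm; average speed = 25/16 = 1.5625 cm/s.

1.5625 cm/s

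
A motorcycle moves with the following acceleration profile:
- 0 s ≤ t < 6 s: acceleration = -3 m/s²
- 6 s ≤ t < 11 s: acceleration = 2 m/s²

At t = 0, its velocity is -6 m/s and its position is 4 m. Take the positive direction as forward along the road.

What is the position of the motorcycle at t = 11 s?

On each constant-a segment, Δv = aΔt and Δx = v₀Δt + ½aΔt²; chain segment to segment.
0–6 s: v starts -6 m/s; Δx = -6·6 + ½·-3·6² = -90 m; v ends -24 m/s.
6–11 s: v starts -24 m/s; Δx = -24·5 + ½·2·5² = -95 m; v ends -14 m/s.
x(11) = 4 + Σ Δx = -181 m.

-181 m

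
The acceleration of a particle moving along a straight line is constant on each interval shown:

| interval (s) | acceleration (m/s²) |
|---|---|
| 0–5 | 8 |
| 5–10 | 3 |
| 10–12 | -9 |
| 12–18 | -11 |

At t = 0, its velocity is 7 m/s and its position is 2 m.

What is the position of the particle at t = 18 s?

581.5 m

On each constant-a segment, Δv = aΔt and Δx = v₀Δt + ½aΔt²; chain segment to segment.
0–5 s: v starts 7 m/s; Δx = 7·5 + ½·8·5² = 135 m; v ends 47 m/s.
5–10 s: v starts 47 m/s; Δx = 47·5 + ½·3·5² = 272.5 m; v ends 62 m/s.
10–12 s: v starts 62 m/s; Δx = 62·2 + ½·-9·2² = 106 m; v ends 44 m/s.
12–18 s: v starts 44 m/s; Δx = 44·6 + ½·-11·6² = 66 m; v ends -22 m/s.
x(18) = 2 + Σ Δx = 581.5 m.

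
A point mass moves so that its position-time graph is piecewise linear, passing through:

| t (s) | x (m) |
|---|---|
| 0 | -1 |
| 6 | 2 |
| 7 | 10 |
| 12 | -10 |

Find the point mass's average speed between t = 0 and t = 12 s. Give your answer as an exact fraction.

Average speed = (total path length)/(elapsed time); on a piecewise-linear x-t graph the path length is Σ|Δx|.
0–6 s: |Δx| = |2 − -1| = 3 m
6–7 s: |Δx| = |10 − 2| = 8 m
7–12 s: |Δx| = |-10 − 10| = 20 m
Total path = 31 m; average speed = 31/12 = 31/12 m/s.

31/12 m/s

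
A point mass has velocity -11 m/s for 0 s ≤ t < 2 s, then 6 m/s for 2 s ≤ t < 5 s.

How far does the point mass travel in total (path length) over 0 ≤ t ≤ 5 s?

Distance (not displacement) is the total path length: add the absolute areas under v-t.
0–2 s: |-11| × 2 = 22 m
2–5 s: |6| × 3 = 18 m
Total distance = 40 m

40 m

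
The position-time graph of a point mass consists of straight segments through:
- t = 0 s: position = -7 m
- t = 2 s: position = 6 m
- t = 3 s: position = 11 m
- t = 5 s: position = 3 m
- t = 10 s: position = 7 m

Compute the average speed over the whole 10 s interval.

3 m/s

Average speed = (total path length)/(elapsed time); on a piecewise-linear x-t graph the path length is Σ|Δx|.
0–2 s: |Δx| = |6 − -7| = 13 m
2–3 s: |Δx| = |11 − 6| = 5 m
3–5 s: |Δx| = |3 − 11| = 8 m
5–10 s: |Δx| = |7 − 3| = 4 m
Total path = 30 m; average speed = 30/10 = 3 m/s.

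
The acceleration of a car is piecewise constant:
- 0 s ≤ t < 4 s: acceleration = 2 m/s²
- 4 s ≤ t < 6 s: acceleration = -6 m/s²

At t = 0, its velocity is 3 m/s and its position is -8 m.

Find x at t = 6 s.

On each constant-a segment, Δv = aΔt and Δx = v₀Δt + ½aΔt²; chain segment to segment.
0–4 s: v starts 3 m/s; Δx = 3·4 + ½·2·4² = 28 m; v ends 11 m/s.
4–6 s: v starts 11 m/s; Δx = 11·2 + ½·-6·2² = 10 m; v ends -1 m/s.
x(6) = -8 + Σ Δx = 30 m.

30 m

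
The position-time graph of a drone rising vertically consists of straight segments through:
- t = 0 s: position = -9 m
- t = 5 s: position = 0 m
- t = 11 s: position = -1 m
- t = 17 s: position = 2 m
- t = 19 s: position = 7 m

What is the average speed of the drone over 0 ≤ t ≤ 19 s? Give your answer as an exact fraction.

Average speed = (total path length)/(elapsed time); on a piecewise-linear x-t graph the path length is Σ|Δx|.
0–5 s: |Δx| = |0 − -9| = 9 m
5–11 s: |Δx| = |-1 − 0| = 1 m
11–17 s: |Δx| = |2 − -1| = 3 m
17–19 s: |Δx| = |7 − 2| = 5 m
Total path = 18 m; average speed = 18/19 = 18/19 m/s.

18/19 m/s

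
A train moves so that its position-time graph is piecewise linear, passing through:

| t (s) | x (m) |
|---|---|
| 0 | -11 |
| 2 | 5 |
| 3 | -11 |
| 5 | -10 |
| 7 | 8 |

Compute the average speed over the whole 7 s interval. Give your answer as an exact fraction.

Average speed = (total path length)/(elapsed time); on a piecewise-linear x-t graph the path length is Σ|Δx|.
0–2 s: |Δx| = |5 − -11| = 16 m
2–3 s: |Δx| = |-11 − 5| = 16 m
3–5 s: |Δx| = |-10 − -11| = 1 m
5–7 s: |Δx| = |8 − -10| = 18 m
Total path = 51 m; average speed = 51/7 = 51/7 m/s.

51/7 m/s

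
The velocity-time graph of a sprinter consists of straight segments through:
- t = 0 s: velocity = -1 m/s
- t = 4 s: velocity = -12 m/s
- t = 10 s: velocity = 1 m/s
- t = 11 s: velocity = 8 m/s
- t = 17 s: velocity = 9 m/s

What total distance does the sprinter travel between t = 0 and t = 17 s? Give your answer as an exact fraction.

2989/26 m

Total distance travelled is ∫|v| dt — sum the magnitudes of each area piece.
0–4 s: |½(-1 + -12)(4)| = 26 m
4–10 s: v = 0 at t = 124/13 s; triangle areas 432/13 + 3/13 = 435/13 m
10–11 s: |½(1 + 8)(1)| = 4.5 m
11–17 s: |½(8 + 9)(6)| = 51 m
Total distance = 2989/26 m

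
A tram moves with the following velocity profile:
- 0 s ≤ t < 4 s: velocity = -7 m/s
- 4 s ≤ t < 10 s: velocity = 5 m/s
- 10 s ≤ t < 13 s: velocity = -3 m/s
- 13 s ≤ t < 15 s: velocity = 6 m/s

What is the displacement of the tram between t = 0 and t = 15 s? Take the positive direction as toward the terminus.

Displacement is the signed area under the v-t curve.
0–4 s: -7 × 4 = -28 m
4–10 s: 5 × 6 = 30 m
10–13 s: -3 × 3 = -9 m
13–15 s: 6 × 2 = 12 m
Net displacement = 5 m

5 m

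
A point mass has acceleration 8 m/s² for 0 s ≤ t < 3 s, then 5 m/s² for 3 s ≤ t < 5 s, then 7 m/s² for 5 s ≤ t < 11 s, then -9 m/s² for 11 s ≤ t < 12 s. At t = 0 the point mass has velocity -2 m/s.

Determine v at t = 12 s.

65 m/s

Δv equals the area under the a-t graph; then v = v₀ + Δv.
0–3 s: 8 × 3 = 24 m/s
3–5 s: 5 × 2 = 10 m/s
5–11 s: 7 × 6 = 42 m/s
11–12 s: -9 × 1 = -9 m/s
Δv = 67 m/s, so v(12) = -2 + (67) = 65 m/s.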